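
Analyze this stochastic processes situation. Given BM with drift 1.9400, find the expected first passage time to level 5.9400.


Expected first passage time = a/mu
= 5.9400/1.9400
= 3.0619

3.0619


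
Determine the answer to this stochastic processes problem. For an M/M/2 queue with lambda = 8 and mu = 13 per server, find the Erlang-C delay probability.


a = lambda/mu = 0.6154
rho = a/c = 0.3077
Erlang-C formula applied:
C(c,a) = 0.1448

0.1448


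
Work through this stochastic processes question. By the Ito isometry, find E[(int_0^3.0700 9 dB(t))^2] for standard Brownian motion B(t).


By Ito isometry: E[(int f dB)^2] = int f^2 dt
= 9^2 * 3.0700
= 81 * 3.0700 = 248.6700

248.6700


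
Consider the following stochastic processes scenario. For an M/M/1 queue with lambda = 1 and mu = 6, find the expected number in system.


rho = 1/6 = 0.1667
L = rho/(1-rho)
= 0.1667/0.8333
= 0.2000

0.2000


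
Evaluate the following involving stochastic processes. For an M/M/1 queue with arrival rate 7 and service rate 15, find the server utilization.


rho = lambda/mu
= 7/15
= 0.4667

0.4667


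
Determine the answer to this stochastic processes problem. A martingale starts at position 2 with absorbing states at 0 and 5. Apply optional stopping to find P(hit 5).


By optional stopping theorem: E(M at tau) = M(0) = 2
P(hit 5)*5 + P(hit 0)*0 = 2
P(hit 5) = (2 - 0)/(5 - 0) = 2/5 = 0.4000

0.4000


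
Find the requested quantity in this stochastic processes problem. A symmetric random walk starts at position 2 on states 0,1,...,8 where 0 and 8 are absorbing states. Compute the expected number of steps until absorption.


For symmetric RW on 0,...,N with absorbing barriers, E(i) = i*(N-i)
E(2) = 2 * 6 = 12

12


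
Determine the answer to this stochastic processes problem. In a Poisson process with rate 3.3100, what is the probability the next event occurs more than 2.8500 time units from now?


P(X > t) = exp(-lambda * t)
= exp(-3.3100 * 2.8500)
= exp(-9.4335) = 7.9999e-05

7.9999e-05


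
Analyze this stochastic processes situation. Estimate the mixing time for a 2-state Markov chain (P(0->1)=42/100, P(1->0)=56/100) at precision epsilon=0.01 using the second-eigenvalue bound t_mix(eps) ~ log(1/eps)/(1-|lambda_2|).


lambda_2 = |1 - p01 - p10| = |1 - 0.4200 - 0.5600| = 0.0200
t_mix ~ log(1/eps)/(1 - |lambda_2|)
= log(100)/(1 - 0.0200) = 4.6052/0.9800
= 4.6992

4.6992


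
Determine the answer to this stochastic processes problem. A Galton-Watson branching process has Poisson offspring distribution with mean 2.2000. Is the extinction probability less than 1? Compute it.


Since mu = 2.2000 > 1, extinction prob q < 1.
Solve s = exp(mu*(s-1)) iteratively.
q = 0.1563

0.1563


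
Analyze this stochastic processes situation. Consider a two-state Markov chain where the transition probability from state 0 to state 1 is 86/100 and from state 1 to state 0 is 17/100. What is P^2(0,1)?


Computing P^2 by matrix multiplication.
P = [[0.1400, 0.8600], [0.1700, 0.8300]]
After raising P to the power 2:
P^2(0,1) = 0.8342

0.8342


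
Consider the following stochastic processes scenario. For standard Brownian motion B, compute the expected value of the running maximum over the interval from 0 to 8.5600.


E(max B(s)) = sqrt(2t/pi)
= sqrt(2*8.5600/pi)
= sqrt(5.4495)
= 2.3344

2.3344


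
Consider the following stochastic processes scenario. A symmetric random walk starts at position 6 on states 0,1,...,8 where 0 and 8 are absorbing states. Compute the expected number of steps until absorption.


For symmetric RW on 0,...,N with absorbing barriers, E(i) = i*(N-i)
E(6) = 6 * 2 = 12

12


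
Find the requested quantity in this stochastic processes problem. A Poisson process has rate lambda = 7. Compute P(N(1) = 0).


P(N(t)=k) = (lambda*t)^k * exp(-lambda*t) / k!
lambda*t = 7
= 7^0 * exp(-7) / 0!
= 1 * 9.1188e-04 / 1
= 9.1188e-04

9.1188e-04


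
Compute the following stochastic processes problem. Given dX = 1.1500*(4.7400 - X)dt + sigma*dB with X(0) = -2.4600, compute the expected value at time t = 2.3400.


E[X(t)] = mu + (X(0) - mu)*exp(-theta*t)
= 4.7400 + (-2.4600 - 4.7400)*exp(-1.1500*2.3400)
= 4.7400 + -7.2000 * 0.0678
= 4.2517

4.2517


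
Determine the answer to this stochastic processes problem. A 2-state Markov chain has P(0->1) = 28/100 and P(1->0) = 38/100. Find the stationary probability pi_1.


Stationary distribution: pi_0 = p10/(p01+p10), pi_1 = p01/(p01+p10)
p01 = 0.2800, p10 = 0.3800
pi_1 = 0.4242

0.4242


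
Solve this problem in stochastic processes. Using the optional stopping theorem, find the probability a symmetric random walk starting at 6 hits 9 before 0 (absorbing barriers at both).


By optional stopping theorem: E(M at tau) = M(0) = 6
P(hit 9)*9 + P(hit 0)*0 = 6
P(hit 9) = (6 - 0)/(9 - 0) = 2/3 = 0.6667

0.6667


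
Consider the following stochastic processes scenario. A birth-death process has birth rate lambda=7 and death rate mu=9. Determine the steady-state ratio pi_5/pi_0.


For birth-death process, pi_n/pi_0 = (lambda/mu)^n
= (7/9)^5
= 0.2846

0.2846


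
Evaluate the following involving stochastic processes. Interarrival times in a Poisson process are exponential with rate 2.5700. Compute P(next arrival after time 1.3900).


P(X > t) = exp(-lambda * t)
= exp(-2.5700 * 1.3900)
= exp(-3.5723) = 0.0281

0.0281


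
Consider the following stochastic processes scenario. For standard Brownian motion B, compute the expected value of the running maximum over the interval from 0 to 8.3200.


E(max B(s)) = sqrt(2t/pi)
= sqrt(2*8.3200/pi)
= sqrt(5.2967)
= 2.3015

2.3015


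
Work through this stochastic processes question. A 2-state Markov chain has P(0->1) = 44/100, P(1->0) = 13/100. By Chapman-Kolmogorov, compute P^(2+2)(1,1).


P^4 = P^2 * P^2
Computing via matrix multiplication of the transition matrix.
Entry (1,1) of P^4 = 0.7797

0.7797


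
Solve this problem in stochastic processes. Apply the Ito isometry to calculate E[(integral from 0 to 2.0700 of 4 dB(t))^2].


By Ito isometry: E[(int f dB)^2] = int f^2 dt
= 4^2 * 2.0700
= 16 * 2.0700 = 33.1200

33.1200


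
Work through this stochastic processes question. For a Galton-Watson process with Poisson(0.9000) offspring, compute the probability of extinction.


Since mu = 0.9000 <= 1, extinction probability = 1.

1.0000


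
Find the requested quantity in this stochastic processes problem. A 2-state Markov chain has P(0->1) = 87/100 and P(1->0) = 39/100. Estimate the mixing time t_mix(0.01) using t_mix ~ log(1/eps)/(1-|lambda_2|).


lambda_2 = |1 - p01 - p10| = |1 - 0.8700 - 0.3900| = 0.2600
t_mix ~ log(1/eps)/(1 - |lambda_2|)
= log(100)/(1 - 0.2600) = 4.6052/0.7400
= 6.2232

6.2232


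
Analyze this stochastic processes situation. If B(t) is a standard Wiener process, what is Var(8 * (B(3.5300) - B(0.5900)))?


Var(alpha*(B(t)-B(s))) = alpha^2 * (t-s)
= 8^2 * (3.5300 - 0.5900)
= 64 * 2.9400
= 188.1600

188.1600


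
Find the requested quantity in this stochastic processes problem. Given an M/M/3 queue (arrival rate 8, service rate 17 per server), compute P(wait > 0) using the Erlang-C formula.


a = lambda/mu = 0.4706
rho = a/c = 0.1569
Erlang-C formula applied:
C(c,a) = 0.0129

0.0129


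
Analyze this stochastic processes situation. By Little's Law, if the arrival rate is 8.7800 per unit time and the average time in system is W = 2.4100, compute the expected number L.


Little's Law: L = lambda * W
= 8.7800 * 2.4100
= 21.1598

21.1598


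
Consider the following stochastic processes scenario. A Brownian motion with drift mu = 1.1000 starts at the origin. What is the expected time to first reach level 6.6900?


Expected first passage time = a/mu
= 6.6900/1.1000
= 6.0818

6.0818


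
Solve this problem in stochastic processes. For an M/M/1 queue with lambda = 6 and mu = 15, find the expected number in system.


rho = 6/15 = 0.4000
L = rho/(1-rho)
= 0.4000/0.6000
= 0.6667

0.6667


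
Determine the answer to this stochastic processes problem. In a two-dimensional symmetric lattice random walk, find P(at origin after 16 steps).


P = C(16,8)^2 / 4^16
= 12870^2 / 4294967296
= 165636900 / 4294967296
= 0.0386

0.0386


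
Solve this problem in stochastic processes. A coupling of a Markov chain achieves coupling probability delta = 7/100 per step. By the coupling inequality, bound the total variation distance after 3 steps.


TV distance bound <= (1-delta)^n
= (1 - 0.0700)^3
= 0.9300^3
= 0.8044

0.8044


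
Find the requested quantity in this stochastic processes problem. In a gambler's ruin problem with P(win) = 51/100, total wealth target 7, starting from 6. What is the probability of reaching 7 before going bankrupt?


Gambler's ruin formula:
r = q/p = 0.4900/0.5100 = 0.9608
P(win) = (1 - r^i)/(1 - r^N)
= (1 - 0.9608^6)/(1 - 0.9608^7)
= 0.8737

0.8737


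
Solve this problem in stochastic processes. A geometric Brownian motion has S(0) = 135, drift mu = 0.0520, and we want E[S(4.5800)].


E[S(t)] = S(0) * exp(mu * t)
= 135 * exp(0.0520 * 4.5800)
= 135 * 1.2689
= 171.3031

171.3031


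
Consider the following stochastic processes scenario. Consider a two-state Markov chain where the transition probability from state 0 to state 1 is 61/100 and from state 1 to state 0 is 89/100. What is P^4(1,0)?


Computing P^4 by matrix multiplication.
P = [[0.3900, 0.6100], [0.8900, 0.1100]]
After raising P to the power 4:
P^4(1,0) = 0.5563

0.5563


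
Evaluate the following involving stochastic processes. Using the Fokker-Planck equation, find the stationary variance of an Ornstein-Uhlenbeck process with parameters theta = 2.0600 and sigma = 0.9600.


Stationary variance = sigma^2 / (2*theta)
= 0.9600^2 / (2*2.0600)
= 0.9216 / 4.1200
= 0.2237

0.2237


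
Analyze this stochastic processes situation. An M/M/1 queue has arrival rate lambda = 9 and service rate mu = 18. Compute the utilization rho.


rho = lambda/mu
= 9/18
= 0.5000

0.5000


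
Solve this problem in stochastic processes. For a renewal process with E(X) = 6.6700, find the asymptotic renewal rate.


Long-run renewal rate = 1/E(X)
= 1/6.6700
= 0.1499

0.1499


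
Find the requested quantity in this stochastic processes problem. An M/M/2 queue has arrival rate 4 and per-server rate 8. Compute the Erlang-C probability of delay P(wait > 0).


a = lambda/mu = 0.5000
rho = a/c = 0.2500
Erlang-C formula applied:
C(c,a) = 0.1000

0.1000


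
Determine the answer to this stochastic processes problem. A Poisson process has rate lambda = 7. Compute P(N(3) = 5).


P(N(t)=k) = (lambda*t)^k * exp(-lambda*t) / k!
lambda*t = 21
= 21^5 * exp(-21) / 5!
= 4084101 * 7.5826e-10 / 120
= 2.5807e-05

2.5807e-05


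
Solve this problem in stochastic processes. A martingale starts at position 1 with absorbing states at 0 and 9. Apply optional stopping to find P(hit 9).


By optional stopping theorem: E(M at tau) = M(0) = 1
P(hit 9)*9 + P(hit 0)*0 = 1
P(hit 9) = (1 - 0)/(9 - 0) = 1/9 = 0.1111

0.1111


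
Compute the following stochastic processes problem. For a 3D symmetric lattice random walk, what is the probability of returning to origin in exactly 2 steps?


P(return in 2 steps) = P(reverse first step) = 1/(2d)
= 1/6
= 0.1667

0.1667


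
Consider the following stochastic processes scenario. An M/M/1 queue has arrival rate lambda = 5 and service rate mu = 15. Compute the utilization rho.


rho = lambda/mu
= 5/15
= 0.3333

0.3333


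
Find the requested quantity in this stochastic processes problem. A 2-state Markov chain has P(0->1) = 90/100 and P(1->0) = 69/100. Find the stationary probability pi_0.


Stationary distribution: pi_0 = p10/(p01+p10), pi_1 = p01/(p01+p10)
p01 = 0.9000, p10 = 0.6900
pi_0 = 0.4340

0.4340


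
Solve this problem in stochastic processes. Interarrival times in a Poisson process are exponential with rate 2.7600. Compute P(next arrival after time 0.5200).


P(X > t) = exp(-lambda * t)
= exp(-2.7600 * 0.5200)
= exp(-1.4352) = 0.2381

0.2381


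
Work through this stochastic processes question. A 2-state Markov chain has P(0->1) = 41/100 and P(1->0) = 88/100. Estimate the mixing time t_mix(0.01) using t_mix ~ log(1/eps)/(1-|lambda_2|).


lambda_2 = |1 - p01 - p10| = |1 - 0.4100 - 0.8800| = 0.2900
t_mix ~ log(1/eps)/(1 - |lambda_2|)
= log(100)/(1 - 0.2900) = 4.6052/0.7100
= 6.4862

6.4862


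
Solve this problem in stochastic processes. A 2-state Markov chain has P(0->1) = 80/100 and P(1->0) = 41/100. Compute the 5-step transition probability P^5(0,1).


Computing P^5 by matrix multiplication.
P = [[0.2000, 0.8000], [0.4100, 0.5900]]
After raising P to the power 5:
P^5(0,1) = 0.6614

0.6614


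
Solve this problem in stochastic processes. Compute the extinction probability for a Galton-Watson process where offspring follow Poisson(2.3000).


Since mu = 2.3000 > 1, extinction prob q < 1.
Solve s = exp(mu*(s-1)) iteratively.
q = 0.1376

0.1376


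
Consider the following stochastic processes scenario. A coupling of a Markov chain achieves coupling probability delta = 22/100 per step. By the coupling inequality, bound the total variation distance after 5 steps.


TV distance bound <= (1-delta)^n
= (1 - 0.2200)^5
= 0.7800^5
= 0.2887

0.2887


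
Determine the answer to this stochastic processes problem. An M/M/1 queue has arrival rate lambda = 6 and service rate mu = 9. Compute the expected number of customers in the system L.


rho = 6/9 = 0.6667
L = rho/(1-rho)
= 0.6667/0.3333
= 2.0000

2.0000


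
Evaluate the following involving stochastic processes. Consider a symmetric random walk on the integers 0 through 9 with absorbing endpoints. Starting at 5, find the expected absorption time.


For symmetric RW on 0,...,N with absorbing barriers, E(i) = i*(N-i)
E(5) = 5 * 4 = 20

20


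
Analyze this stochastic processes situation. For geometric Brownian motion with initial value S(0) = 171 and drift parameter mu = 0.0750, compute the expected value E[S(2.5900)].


E[S(t)] = S(0) * exp(mu * t)
= 171 * exp(0.0750 * 2.5900)
= 171 * 1.2144
= 207.6624

207.6624


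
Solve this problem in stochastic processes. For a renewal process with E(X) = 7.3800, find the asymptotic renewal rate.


Long-run renewal rate = 1/E(X)
= 1/7.3800
= 0.1355

0.1355


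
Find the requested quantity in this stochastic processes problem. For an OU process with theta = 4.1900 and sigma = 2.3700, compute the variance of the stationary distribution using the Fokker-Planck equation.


Stationary variance = sigma^2 / (2*theta)
= 2.3700^2 / (2*4.1900)
= 5.6169 / 8.3800
= 0.6703

0.6703


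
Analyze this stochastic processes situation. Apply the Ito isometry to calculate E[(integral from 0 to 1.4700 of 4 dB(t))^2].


By Ito isometry: E[(int f dB)^2] = int f^2 dt
= 4^2 * 1.4700
= 16 * 1.4700 = 23.5200

23.5200


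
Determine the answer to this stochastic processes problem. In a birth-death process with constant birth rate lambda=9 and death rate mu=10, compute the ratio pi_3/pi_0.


For birth-death process, pi_n/pi_0 = (lambda/mu)^n
= (9/10)^3
= 0.7290

0.7290


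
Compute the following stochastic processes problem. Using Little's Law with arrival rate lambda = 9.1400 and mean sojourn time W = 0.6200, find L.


Little's Law: L = lambda * W
= 9.1400 * 0.6200
= 5.6668

5.6668


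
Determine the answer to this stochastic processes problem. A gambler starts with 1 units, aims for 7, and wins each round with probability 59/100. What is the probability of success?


Gambler's ruin formula:
r = q/p = 0.4100/0.5900 = 0.6949
P(win) = (1 - r^i)/(1 - r^N)
= (1 - 0.6949^1)/(1 - 0.6949^7)
= 0.3310

0.3310


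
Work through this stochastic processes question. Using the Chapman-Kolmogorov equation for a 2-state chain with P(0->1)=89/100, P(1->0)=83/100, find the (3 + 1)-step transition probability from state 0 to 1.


P^4 = P^3 * P^1
Computing via matrix multiplication of the transition matrix.
Entry (0,1) of P^4 = 0.3784

0.3784


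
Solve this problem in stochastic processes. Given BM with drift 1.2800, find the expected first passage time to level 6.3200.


Expected first passage time = a/mu
= 6.3200/1.2800
= 4.9375

4.9375


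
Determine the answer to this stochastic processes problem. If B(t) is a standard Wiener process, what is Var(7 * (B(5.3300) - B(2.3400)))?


Var(alpha*(B(t)-B(s))) = alpha^2 * (t-s)
= 7^2 * (5.3300 - 2.3400)
= 49 * 2.9900
= 146.5100

146.5100


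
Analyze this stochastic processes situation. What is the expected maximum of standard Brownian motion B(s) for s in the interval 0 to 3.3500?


E(max B(s)) = sqrt(2t/pi)
= sqrt(2*3.3500/pi)
= sqrt(2.1327)
= 1.4604

1.4604


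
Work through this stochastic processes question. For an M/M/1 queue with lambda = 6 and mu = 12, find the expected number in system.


rho = 6/12 = 0.5000
L = rho/(1-rho)
= 0.5000/0.5000
= 1.0000

1.0000


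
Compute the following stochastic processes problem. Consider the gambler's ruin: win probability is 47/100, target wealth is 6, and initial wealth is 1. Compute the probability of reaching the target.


Gambler's ruin formula:
r = q/p = 0.5300/0.4700 = 1.1277
P(win) = (1 - r^i)/(1 - r^N)
= (1 - 1.1277^1)/(1 - 1.1277^6)
= 0.1209

0.1209


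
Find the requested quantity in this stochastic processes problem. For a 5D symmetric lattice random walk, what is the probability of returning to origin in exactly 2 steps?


P(return in 2 steps) = P(reverse first step) = 1/(2d)
= 1/10
= 0.1000

0.1000


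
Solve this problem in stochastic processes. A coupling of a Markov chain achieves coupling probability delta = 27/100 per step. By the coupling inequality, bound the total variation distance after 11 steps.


TV distance bound <= (1-delta)^n
= (1 - 0.2700)^11
= 0.7300^11
= 0.0314

0.0314


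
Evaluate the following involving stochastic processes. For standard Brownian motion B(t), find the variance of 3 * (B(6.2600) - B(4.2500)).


Var(alpha*(B(t)-B(s))) = alpha^2 * (t-s)
= 3^2 * (6.2600 - 4.2500)
= 9 * 2.0100
= 18.0900

18.0900


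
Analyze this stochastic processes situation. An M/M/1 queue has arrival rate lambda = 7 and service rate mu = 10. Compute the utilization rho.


rho = lambda/mu
= 7/10
= 0.7000

0.7000


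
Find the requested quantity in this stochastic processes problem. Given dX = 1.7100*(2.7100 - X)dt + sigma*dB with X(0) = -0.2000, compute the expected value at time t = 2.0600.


E[X(t)] = mu + (X(0) - mu)*exp(-theta*t)
= 2.7100 + (-0.2000 - 2.7100)*exp(-1.7100*2.0600)
= 2.7100 + -2.9100 * 0.0295
= 2.6241

2.6241


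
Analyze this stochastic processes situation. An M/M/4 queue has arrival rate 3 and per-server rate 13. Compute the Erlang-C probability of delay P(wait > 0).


a = lambda/mu = 0.2308
rho = a/c = 0.0577
Erlang-C formula applied:
C(c,a) = 9.9560e-05

9.9560e-05


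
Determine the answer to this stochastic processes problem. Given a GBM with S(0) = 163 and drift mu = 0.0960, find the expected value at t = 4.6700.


E[S(t)] = S(0) * exp(mu * t)
= 163 * exp(0.0960 * 4.6700)
= 163 * 1.5657
= 255.2058

255.2058


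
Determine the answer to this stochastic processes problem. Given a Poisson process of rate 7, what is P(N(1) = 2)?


P(N(t)=k) = (lambda*t)^k * exp(-lambda*t) / k!
lambda*t = 7
= 7^2 * exp(-7) / 2!
= 49 * 9.1188e-04 / 2
= 0.0223

0.0223


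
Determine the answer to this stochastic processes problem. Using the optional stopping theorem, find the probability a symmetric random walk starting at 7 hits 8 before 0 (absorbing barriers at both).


By optional stopping theorem: E(M at tau) = M(0) = 7
P(hit 8)*8 + P(hit 0)*0 = 7
P(hit 8) = (7 - 0)/(8 - 0) = 7/8 = 0.8750

0.8750


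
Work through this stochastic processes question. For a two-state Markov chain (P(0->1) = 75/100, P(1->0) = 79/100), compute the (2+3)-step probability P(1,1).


P^5 = P^2 * P^3
Computing via matrix multiplication of the transition matrix.
Entry (1,1) of P^5 = 0.4635

0.4635


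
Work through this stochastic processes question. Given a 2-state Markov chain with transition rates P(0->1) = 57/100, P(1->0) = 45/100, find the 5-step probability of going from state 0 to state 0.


Computing P^5 by matrix multiplication.
P = [[0.4300, 0.5700], [0.4500, 0.5500]]
After raising P to the power 5:
P^5(0,0) = 0.4412

0.4412


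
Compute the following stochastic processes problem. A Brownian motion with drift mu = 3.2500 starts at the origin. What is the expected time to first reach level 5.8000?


Expected first passage time = a/mu
= 5.8000/3.2500
= 1.7846

1.7846


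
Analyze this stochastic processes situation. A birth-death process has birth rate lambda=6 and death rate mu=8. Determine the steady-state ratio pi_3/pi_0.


For birth-death process, pi_n/pi_0 = (lambda/mu)^n
= (6/8)^3
= 0.4219

0.4219


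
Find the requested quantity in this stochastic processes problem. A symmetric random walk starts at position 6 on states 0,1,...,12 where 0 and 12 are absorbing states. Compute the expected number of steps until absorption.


For symmetric RW on 0,...,N with absorbing barriers, E(i) = i*(N-i)
E(6) = 6 * 6 = 36

36


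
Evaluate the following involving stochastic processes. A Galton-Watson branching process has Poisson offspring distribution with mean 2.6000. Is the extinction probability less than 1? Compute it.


Since mu = 2.6000 > 1, extinction prob q < 1.
Solve s = exp(mu*(s-1)) iteratively.
q = 0.0951

0.0951


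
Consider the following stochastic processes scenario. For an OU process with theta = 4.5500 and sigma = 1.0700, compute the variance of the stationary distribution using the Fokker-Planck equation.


Stationary variance = sigma^2 / (2*theta)
= 1.0700^2 / (2*4.5500)
= 1.1449 / 9.1000
= 0.1258

0.1258


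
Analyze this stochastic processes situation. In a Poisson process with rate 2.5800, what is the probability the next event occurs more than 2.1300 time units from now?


P(X > t) = exp(-lambda * t)
= exp(-2.5800 * 2.1300)
= exp(-5.4954) = 0.0041

0.0041


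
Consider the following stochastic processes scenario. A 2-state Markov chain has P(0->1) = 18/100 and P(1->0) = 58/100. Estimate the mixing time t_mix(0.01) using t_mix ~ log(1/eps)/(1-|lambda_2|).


lambda_2 = |1 - p01 - p10| = |1 - 0.1800 - 0.5800| = 0.2400
t_mix ~ log(1/eps)/(1 - |lambda_2|)
= log(100)/(1 - 0.2400) = 4.6052/0.7600
= 6.0594

6.0594


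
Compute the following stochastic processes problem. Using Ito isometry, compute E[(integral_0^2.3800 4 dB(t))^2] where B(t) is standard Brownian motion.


By Ito isometry: E[(int f dB)^2] = int f^2 dt
= 4^2 * 2.3800
= 16 * 2.3800 = 38.0800

38.0800


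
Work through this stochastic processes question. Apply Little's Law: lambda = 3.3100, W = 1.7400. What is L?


Little's Law: L = lambda * W
= 3.3100 * 1.7400
= 5.7594

5.7594


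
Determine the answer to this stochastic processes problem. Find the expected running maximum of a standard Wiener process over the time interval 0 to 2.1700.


E(max B(s)) = sqrt(2t/pi)
= sqrt(2*2.1700/pi)
= sqrt(1.3815)
= 1.1754

1.1754


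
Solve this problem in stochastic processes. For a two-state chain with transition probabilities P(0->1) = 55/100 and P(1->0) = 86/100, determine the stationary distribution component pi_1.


Stationary distribution: pi_0 = p10/(p01+p10), pi_1 = p01/(p01+p10)
p01 = 0.5500, p10 = 0.8600
pi_1 = 0.3901

0.3901


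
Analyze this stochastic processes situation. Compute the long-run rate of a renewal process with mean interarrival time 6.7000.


Long-run renewal rate = 1/E(X)
= 1/6.7000
= 0.1493

0.1493


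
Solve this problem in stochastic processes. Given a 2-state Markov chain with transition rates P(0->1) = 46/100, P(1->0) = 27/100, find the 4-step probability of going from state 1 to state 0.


Computing P^4 by matrix multiplication.
P = [[0.5400, 0.4600], [0.2700, 0.7300]]
After raising P to the power 4:
P^4(1,0) = 0.3679

0.3679


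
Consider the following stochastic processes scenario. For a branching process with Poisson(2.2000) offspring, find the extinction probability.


Since mu = 2.2000 > 1, extinction prob q < 1.
Solve s = exp(mu*(s-1)) iteratively.
q = 0.1563

0.1563


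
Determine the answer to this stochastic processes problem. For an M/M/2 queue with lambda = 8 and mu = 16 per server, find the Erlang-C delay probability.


a = lambda/mu = 0.5000
rho = a/c = 0.2500
Erlang-C formula applied:
C(c,a) = 0.1000

0.1000


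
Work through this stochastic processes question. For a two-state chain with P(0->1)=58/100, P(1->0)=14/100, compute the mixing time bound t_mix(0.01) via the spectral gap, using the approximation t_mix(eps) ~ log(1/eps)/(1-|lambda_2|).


lambda_2 = |1 - p01 - p10| = |1 - 0.5800 - 0.1400| = 0.2800
t_mix ~ log(1/eps)/(1 - |lambda_2|)
= log(100)/(1 - 0.2800) = 4.6052/0.7200
= 6.3961

6.3961


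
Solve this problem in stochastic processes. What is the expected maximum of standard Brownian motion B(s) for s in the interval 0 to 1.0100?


E(max B(s)) = sqrt(2t/pi)
= sqrt(2*1.0100/pi)
= sqrt(0.6430)
= 0.8019

0.8019


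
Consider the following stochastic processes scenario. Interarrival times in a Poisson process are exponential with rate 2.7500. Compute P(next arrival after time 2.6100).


P(X > t) = exp(-lambda * t)
= exp(-2.7500 * 2.6100)
= exp(-7.1775) = 7.6357e-04

7.6357e-04


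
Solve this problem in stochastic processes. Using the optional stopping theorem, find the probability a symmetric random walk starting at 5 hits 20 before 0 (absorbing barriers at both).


By optional stopping theorem: E(M at tau) = M(0) = 5
P(hit 20)*20 + P(hit 0)*0 = 5
P(hit 20) = (5 - 0)/(20 - 0) = 1/4 = 0.2500

0.2500


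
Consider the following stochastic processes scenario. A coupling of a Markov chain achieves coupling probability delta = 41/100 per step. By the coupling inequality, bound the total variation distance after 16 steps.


TV distance bound <= (1-delta)^n
= (1 - 0.4100)^16
= 0.5900^16
= 2.1559e-04

2.1559e-04


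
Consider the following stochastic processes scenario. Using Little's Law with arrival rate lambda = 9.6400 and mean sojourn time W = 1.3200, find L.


Little's Law: L = lambda * W
= 9.6400 * 1.3200
= 12.7248

12.7248


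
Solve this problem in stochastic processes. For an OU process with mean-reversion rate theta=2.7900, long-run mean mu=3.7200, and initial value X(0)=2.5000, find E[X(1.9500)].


E[X(t)] = mu + (X(0) - mu)*exp(-theta*t)
= 3.7200 + (2.5000 - 3.7200)*exp(-2.7900*1.9500)
= 3.7200 + -1.2200 * 0.0043
= 3.7147

3.7147


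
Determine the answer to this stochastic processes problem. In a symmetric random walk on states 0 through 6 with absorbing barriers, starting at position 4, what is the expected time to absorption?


For symmetric RW on 0,...,N with absorbing barriers, E(i) = i*(N-i)
E(4) = 4 * 2 = 8

8


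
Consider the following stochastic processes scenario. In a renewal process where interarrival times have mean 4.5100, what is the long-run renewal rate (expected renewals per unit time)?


Long-run renewal rate = 1/E(X)
= 1/4.5100
= 0.2217

0.2217


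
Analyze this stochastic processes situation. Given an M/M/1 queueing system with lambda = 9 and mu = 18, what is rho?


rho = lambda/mu
= 9/18
= 0.5000

0.5000


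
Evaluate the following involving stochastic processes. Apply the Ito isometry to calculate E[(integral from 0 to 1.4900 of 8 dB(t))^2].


By Ito isometry: E[(int f dB)^2] = int f^2 dt
= 8^2 * 1.4900
= 64 * 1.4900 = 95.3600

95.3600


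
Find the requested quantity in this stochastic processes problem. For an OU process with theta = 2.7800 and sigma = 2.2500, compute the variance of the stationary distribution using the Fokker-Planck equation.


Stationary variance = sigma^2 / (2*theta)
= 2.2500^2 / (2*2.7800)
= 5.0625 / 5.5600
= 0.9105

0.9105


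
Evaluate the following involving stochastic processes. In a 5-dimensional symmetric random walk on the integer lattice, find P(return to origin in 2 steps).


P(return in 2 steps) = P(reverse first step) = 1/(2d)
= 1/10
= 0.1000

0.1000


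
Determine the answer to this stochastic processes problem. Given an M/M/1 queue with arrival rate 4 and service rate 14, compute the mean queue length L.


rho = 4/14 = 0.2857
L = rho/(1-rho)
= 0.2857/0.7143
= 0.4000

0.4000


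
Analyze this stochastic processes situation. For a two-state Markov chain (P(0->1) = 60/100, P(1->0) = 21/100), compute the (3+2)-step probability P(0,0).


P^5 = P^3 * P^2
Computing via matrix multiplication of the transition matrix.
Entry (0,0) of P^5 = 0.2594

0.2594


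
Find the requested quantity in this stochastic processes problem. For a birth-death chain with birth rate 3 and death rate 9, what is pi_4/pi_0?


For birth-death process, pi_n/pi_0 = (lambda/mu)^n
= (3/9)^4
= 0.0123

0.0123


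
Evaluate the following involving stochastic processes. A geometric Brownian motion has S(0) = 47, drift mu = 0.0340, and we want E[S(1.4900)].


E[S(t)] = S(0) * exp(mu * t)
= 47 * exp(0.0340 * 1.4900)
= 47 * 1.0520
= 49.4424

49.4424


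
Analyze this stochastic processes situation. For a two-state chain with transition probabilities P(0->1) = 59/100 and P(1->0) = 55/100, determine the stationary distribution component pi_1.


Stationary distribution: pi_0 = p10/(p01+p10), pi_1 = p01/(p01+p10)
p01 = 0.5900, p10 = 0.5500
pi_1 = 0.5175

0.5175


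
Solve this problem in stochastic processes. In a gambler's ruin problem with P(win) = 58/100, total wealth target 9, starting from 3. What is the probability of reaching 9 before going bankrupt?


Gambler's ruin formula:
r = q/p = 0.4200/0.5800 = 0.7241
P(win) = (1 - r^i)/(1 - r^N)
= (1 - 0.7241^3)/(1 - 0.7241^9)
= 0.6562

0.6562


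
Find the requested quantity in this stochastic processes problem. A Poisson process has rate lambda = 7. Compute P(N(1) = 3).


P(N(t)=k) = (lambda*t)^k * exp(-lambda*t) / k!
lambda*t = 7
= 7^3 * exp(-7) / 3!
= 343 * 9.1188e-04 / 6
= 0.0521

0.0521


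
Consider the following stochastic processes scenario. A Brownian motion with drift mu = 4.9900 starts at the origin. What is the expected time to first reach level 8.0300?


Expected first passage time = a/mu
= 8.0300/4.9900
= 1.6092

1.6092


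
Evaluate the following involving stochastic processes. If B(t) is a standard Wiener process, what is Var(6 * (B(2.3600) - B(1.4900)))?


Var(alpha*(B(t)-B(s))) = alpha^2 * (t-s)
= 6^2 * (2.3600 - 1.4900)
= 36 * 0.8700
= 31.3200

31.3200


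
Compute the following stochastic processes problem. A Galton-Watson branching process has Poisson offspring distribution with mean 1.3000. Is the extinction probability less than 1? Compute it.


Since mu = 1.3000 > 1, extinction prob q < 1.
Solve s = exp(mu*(s-1)) iteratively.
q = 0.5770

0.5770


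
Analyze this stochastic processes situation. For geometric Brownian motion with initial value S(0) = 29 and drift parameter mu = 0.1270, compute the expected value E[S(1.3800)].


E[S(t)] = S(0) * exp(mu * t)
= 29 * exp(0.1270 * 1.3800)
= 29 * 1.1916
= 34.5551

34.5551


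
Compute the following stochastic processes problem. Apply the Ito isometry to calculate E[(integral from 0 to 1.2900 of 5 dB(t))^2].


By Ito isometry: E[(int f dB)^2] = int f^2 dt
= 5^2 * 1.2900
= 25 * 1.2900 = 32.2500

32.2500


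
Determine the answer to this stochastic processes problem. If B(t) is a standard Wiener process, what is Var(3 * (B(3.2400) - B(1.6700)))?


Var(alpha*(B(t)-B(s))) = alpha^2 * (t-s)
= 3^2 * (3.2400 - 1.6700)
= 9 * 1.5700
= 14.1300

14.1300


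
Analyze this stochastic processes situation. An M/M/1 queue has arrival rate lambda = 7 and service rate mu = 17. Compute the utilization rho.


rho = lambda/mu
= 7/17
= 0.4118

0.4118


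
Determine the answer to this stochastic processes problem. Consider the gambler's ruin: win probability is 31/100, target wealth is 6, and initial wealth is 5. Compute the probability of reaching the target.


Gambler's ruin formula:
r = q/p = 0.6900/0.3100 = 2.2258
P(win) = (1 - r^i)/(1 - r^N)
= (1 - 2.2258^5)/(1 - 2.2258^6)
= 0.4447

0.4447


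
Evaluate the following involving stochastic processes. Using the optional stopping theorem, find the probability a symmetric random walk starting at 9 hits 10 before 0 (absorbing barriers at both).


By optional stopping theorem: E(M at tau) = M(0) = 9
P(hit 10)*10 + P(hit 0)*0 = 9
P(hit 10) = (9 - 0)/(10 - 0) = 9/10 = 0.9000

0.9000


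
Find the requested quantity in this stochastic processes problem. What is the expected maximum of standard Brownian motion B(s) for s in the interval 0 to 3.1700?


E(max B(s)) = sqrt(2t/pi)
= sqrt(2*3.1700/pi)
= sqrt(2.0181)
= 1.4206

1.4206


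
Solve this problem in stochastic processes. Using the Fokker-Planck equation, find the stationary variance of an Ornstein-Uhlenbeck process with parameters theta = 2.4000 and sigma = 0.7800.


Stationary variance = sigma^2 / (2*theta)
= 0.7800^2 / (2*2.4000)
= 0.6084 / 4.8000
= 0.1268

0.1268


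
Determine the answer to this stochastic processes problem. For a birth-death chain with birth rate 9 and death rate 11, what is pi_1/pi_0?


For birth-death process, pi_n/pi_0 = (lambda/mu)^n
= (9/11)^1
= 0.8182

0.8182


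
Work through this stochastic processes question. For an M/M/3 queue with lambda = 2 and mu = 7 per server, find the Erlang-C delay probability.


a = lambda/mu = 0.2857
rho = a/c = 0.0952
Erlang-C formula applied:
C(c,a) = 0.0032

0.0032


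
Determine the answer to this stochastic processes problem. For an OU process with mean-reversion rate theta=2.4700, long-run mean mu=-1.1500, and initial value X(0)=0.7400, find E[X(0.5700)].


E[X(t)] = mu + (X(0) - mu)*exp(-theta*t)
= -1.1500 + (0.7400 - -1.1500)*exp(-2.4700*0.5700)
= -1.1500 + 1.8900 * 0.2447
= -0.6876

-0.6876


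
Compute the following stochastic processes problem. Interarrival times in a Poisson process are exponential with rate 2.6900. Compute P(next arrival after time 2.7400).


P(X > t) = exp(-lambda * t)
= exp(-2.6900 * 2.7400)
= exp(-7.3706) = 6.2949e-04

6.2949e-04


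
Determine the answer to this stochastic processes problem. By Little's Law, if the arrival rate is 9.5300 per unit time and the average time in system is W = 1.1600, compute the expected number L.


Little's Law: L = lambda * W
= 9.5300 * 1.1600
= 11.0548

11.0548


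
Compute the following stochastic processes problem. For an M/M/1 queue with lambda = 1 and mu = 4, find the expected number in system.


rho = 1/4 = 0.2500
L = rho/(1-rho)
= 0.2500/0.7500
= 0.3333

0.3333


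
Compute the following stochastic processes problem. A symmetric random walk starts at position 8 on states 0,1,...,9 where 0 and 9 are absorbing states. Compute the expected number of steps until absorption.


For symmetric RW on 0,...,N with absorbing barriers, E(i) = i*(N-i)
E(8) = 8 * 1 = 8

8


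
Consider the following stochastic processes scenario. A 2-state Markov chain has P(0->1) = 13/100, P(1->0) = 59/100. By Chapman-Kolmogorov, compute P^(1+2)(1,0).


P^3 = P^1 * P^2
Computing via matrix multiplication of the transition matrix.
Entry (1,0) of P^3 = 0.8015

0.8015


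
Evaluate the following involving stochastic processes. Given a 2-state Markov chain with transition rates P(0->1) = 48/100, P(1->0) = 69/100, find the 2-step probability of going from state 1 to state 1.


Computing P^2 by matrix multiplication.
P = [[0.5200, 0.4800], [0.6900, 0.3100]]
After raising P to the power 2:
P^2(1,1) = 0.4273

0.4273


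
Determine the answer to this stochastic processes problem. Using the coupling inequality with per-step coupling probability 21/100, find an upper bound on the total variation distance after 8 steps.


TV distance bound <= (1-delta)^n
= (1 - 0.2100)^8
= 0.7900^8
= 0.1517

0.1517


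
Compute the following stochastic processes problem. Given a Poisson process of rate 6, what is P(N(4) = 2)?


P(N(t)=k) = (lambda*t)^k * exp(-lambda*t) / k!
lambda*t = 24
= 24^2 * exp(-24) / 2!
= 576 * 3.7751e-11 / 2
= 1.0872e-08

1.0872e-08


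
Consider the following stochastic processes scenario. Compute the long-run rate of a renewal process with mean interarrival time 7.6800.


Long-run renewal rate = 1/E(X)
= 1/7.6800
= 0.1302

0.1302


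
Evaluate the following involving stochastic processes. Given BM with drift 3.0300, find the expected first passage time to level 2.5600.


Expected first passage time = a/mu
= 2.5600/3.0300
= 0.8449

0.8449


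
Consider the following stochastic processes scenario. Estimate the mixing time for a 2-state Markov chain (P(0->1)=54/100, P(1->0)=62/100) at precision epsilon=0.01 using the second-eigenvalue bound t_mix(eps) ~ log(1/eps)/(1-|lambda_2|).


lambda_2 = |1 - p01 - p10| = |1 - 0.5400 - 0.6200| = 0.1600
t_mix ~ log(1/eps)/(1 - |lambda_2|)
= log(100)/(1 - 0.1600) = 4.6052/0.8400
= 5.4823

5.4823


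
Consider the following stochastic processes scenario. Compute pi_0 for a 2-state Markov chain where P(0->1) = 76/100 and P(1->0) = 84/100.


Stationary distribution: pi_0 = p10/(p01+p10), pi_1 = p01/(p01+p10)
p01 = 0.7600, p10 = 0.8400
pi_0 = 0.5250

0.5250


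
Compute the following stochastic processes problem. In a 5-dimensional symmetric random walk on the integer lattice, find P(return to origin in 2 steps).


P(return in 2 steps) = P(reverse first step) = 1/(2d)
= 1/10
= 0.1000

0.1000


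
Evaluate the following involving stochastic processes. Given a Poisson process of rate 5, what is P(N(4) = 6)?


P(N(t)=k) = (lambda*t)^k * exp(-lambda*t) / k!
lambda*t = 20
= 20^6 * exp(-20) / 6!
= 64000000 * 2.0612e-09 / 720
= 1.8321e-04

1.8321e-04


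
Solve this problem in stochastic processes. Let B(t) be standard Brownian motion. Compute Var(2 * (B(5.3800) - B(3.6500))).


Var(alpha*(B(t)-B(s))) = alpha^2 * (t-s)
= 2^2 * (5.3800 - 3.6500)
= 4 * 1.7300
= 6.9200

6.9200


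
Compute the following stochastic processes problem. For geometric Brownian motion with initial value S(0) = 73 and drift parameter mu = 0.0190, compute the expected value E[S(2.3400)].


E[S(t)] = S(0) * exp(mu * t)
= 73 * exp(0.0190 * 2.3400)
= 73 * 1.0455
= 76.3188

76.3188


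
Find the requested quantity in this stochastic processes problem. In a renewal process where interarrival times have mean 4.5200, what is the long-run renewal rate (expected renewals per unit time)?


Long-run renewal rate = 1/E(X)
= 1/4.5200
= 0.2212

0.2212


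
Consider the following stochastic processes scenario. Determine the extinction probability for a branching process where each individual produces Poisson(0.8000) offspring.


Since mu = 0.8000 <= 1, extinction probability = 1.

1.0000


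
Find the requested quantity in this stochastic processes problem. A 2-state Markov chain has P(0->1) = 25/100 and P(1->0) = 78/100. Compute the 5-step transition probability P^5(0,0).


Computing P^5 by matrix multiplication.
P = [[0.7500, 0.2500], [0.7800, 0.2200]]
After raising P to the power 5:
P^5(0,0) = 0.7573

0.7573


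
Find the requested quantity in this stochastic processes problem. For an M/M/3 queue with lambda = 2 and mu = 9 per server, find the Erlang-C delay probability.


a = lambda/mu = 0.2222
rho = a/c = 0.0741
Erlang-C formula applied:
C(c,a) = 0.0016

0.0016


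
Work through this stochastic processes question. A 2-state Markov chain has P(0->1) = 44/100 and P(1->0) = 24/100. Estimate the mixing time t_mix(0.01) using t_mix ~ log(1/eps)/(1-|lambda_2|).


lambda_2 = |1 - p01 - p10| = |1 - 0.4400 - 0.2400| = 0.3200
t_mix ~ log(1/eps)/(1 - |lambda_2|)
= log(100)/(1 - 0.3200) = 4.6052/0.6800
= 6.7723

6.7723


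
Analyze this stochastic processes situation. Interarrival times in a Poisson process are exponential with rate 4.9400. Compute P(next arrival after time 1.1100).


P(X > t) = exp(-lambda * t)
= exp(-4.9400 * 1.1100)
= exp(-5.4834) = 0.0042

0.0042
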